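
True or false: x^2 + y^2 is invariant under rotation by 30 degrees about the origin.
True

Applying rotation by 30 degrees: x' = x*cos(30 degrees) - y*sin(30 degrees) = sqrt(3)x/2 - y/2, y' = x*sin(30 degrees) + y*cos(30 degrees) = x/2 + sqrt(3)y/2

Substituting into x^2 + y^2:
(sqrt(3)x/2 - y/2)^2 + (x/2 + sqrt(3)y/2)^2
= x^2 + y^2

This equals the original expression x^2 + y^2, so it IS invariant.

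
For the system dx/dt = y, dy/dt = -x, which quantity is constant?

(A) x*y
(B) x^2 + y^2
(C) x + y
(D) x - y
B

A first integral I satisfies dI/dt = 0 along every solution. Differentiate each option and use the equation of motion:
(A) d/dt[x*y] = (dx/dt)y + x(dy/dt) = y^2 - x^2, not identically 0
(B) d/dt[x^2 + y^2] = 2x*dx/dt + 2y*dy/dt = 2x*y + 2y*(-x) = 0
(C) d/dt[x + y] = y + (-x) = y - x, not identically 0
(D) d/dt[x - y] = y - (-x) = x + y, not identically 0

Only (B) has zero time-derivative. So x^2 + y^2 (the squared radius; trajectories are circles) is the conserved quantity.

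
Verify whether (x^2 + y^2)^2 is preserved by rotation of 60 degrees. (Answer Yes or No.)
Yes

Applying rotation by 60 degrees: x' = x*cos(60 degrees) - y*sin(60 degrees) = x/2 - sqrt(3)y/2, y' = x*sin(60 degrees) + y*cos(60 degrees) = sqrt(3)x/2 + y/2

Substituting into (x^2 + y^2)^2:
((x/2 - sqrt(3)y/2)^2 + (sqrt(3)x/2 + y/2)^2)^2
= x^4 + 2x^2y^2 + y^4 = (x^2 + y^2)^2

This equals the original expression (x^2 + y^2)^2, so it IS invariant.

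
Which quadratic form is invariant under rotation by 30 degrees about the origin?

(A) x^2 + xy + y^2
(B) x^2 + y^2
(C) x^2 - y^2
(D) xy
B

Rotation by 30 degrees sends (x, y) to (sqrt(3)x/2 - y/2, x/2 + sqrt(3)y/2).
Substitute the transformed coordinates into each option and compare with the original:
(A) x^2 + xy + y^2  ->  (sqrt(3)x/2 - y/2)^2 + (sqrt(3)x/2 - y/2)(x/2 + sqrt(3)y/2) + (x/2 + sqrt(3)y/2)^2 = sqrt(3)x^2/4 + x^2 + xy/2 - sqrt(3)y^2/4 + y^2   [differs from x^2 + xy + y^2: not invariant]
(B) x^2 + y^2  ->  (sqrt(3)x/2 - y/2)^2 + (x/2 + sqrt(3)y/2)^2 = x^2 + y^2   [equals x^2 + y^2: invariant]
(C) x^2 - y^2  ->  (sqrt(3)x/2 - y/2)^2 - (x/2 + sqrt(3)y/2)^2 = x^2/2 - sqrt(3)xy - y^2/2   [differs from x^2 - y^2: not invariant]
(D) xy  ->  (sqrt(3)x/2 - y/2)(x/2 + sqrt(3)y/2) = sqrt(3)x^2/4 + xy/2 - sqrt(3)y^2/4   [differs from xy: not invariant]

Only option (B), x^2 + y^2, is unchanged by the transformation.
x^2 + y^2 is the squared distance from the origin, which rotations preserve.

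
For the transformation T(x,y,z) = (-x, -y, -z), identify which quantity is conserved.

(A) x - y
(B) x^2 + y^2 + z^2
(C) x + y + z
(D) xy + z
B

Apply T(x,y,z) = (-x, -y, -z) to each option, i.e. replace (x, y, z) by the transformed coordinates.
Substitute the transformed coordinates into each option and compare with the original:
(A) x - y  ->  (-x) - (-y) = -x + y   [differs from x - y: not invariant]
(B) x^2 + y^2 + z^2  ->  (-x)^2 + (-y)^2 + (-z)^2 = x^2 + y^2 + z^2   [equals x^2 + y^2 + z^2: invariant]
(C) x + y + z  ->  (-x) + (-y) + (-z) = -x - y - z   [differs from x + y + z: not invariant]
(D) xy + z  ->  (-x)(-y) + (-z) = xy - z   [differs from xy + z: not invariant]

Only option (B), x^2 + y^2 + z^2, is unchanged by the transformation.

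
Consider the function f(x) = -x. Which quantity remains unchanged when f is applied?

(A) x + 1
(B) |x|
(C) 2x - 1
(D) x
B

For f(x) = -x:
Applying f replaces x by -x. Since |-x| = |x|, the absolute value is unchanged by f, whereas x -> -x, 2x - 1 -> -2x - 1 and x + 1 -> -x + 1 all change.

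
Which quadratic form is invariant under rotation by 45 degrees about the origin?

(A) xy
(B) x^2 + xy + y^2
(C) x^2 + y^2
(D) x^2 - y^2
C

Rotation by 45 degrees sends (x, y) to (sqrt(2)x/2 - sqrt(2)y/2, sqrt(2)x/2 + sqrt(2)y/2).
Substitute the transformed coordinates into each option and compare with the original:
(A) xy  ->  (sqrt(2)x/2 - sqrt(2)y/2)(sqrt(2)x/2 + sqrt(2)y/2) = x^2/2 - y^2/2   [differs from xy: not invariant]
(B) x^2 + xy + y^2  ->  (sqrt(2)x/2 - sqrt(2)y/2)^2 + (sqrt(2)x/2 - sqrt(2)y/2)(sqrt(2)x/2 + sqrt(2)y/2) + (sqrt(2)x/2 + sqrt(2)y/2)^2 = 3x^2/2 + y^2/2   [differs from x^2 + xy + y^2: not invariant]
(C) x^2 + y^2  ->  (sqrt(2)x/2 - sqrt(2)y/2)^2 + (sqrt(2)x/2 + sqrt(2)y/2)^2 = x^2 + y^2   [equals x^2 + y^2: invariant]
(D) x^2 - y^2  ->  (sqrt(2)x/2 - sqrt(2)y/2)^2 - (sqrt(2)x/2 + sqrt(2)y/2)^2 = -2xy   [differs from x^2 - y^2: not invariant]

Only option (C), x^2 + y^2, is unchanged by the transformation.
x^2 + y^2 is the squared distance from the origin, which rotations preserve.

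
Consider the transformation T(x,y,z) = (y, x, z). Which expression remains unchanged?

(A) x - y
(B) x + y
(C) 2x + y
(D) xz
B

Apply T(x,y,z) = (y, x, z) to each option, i.e. replace (x, y, z) by the transformed coordinates.
Substitute the transformed coordinates into each option and compare with the original:
(A) x - y  ->  (y) - (x) = -x + y   [differs from x - y: not invariant]
(B) x + y  ->  (y) + (x) = x + y   [equals x + y: invariant]
(C) 2x + y  ->  2(y) + (x) = x + 2y   [differs from 2x + y: not invariant]
(D) xz  ->  (y)(z) = yz   [differs from xz: not invariant]

Only option (B), x + y, is unchanged by the transformation.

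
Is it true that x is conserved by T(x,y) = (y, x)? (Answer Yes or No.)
No

Substitute T(x,y) = (y, x) into the expression and compare with the original.

Original: x
After applying T: (y) = y

This differs from the original x (difference: -x + y), so the expression is NOT invariant.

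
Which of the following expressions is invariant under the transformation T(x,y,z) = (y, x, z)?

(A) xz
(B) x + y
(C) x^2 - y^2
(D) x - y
B

Apply T(x,y,z) = (y, x, z) to each option, i.e. replace (x, y, z) by the transformed coordinates.
Substitute the transformed coordinates into each option and compare with the original:
(A) xz  ->  (y)(z) = yz   [differs from xz: not invariant]
(B) x + y  ->  (y) + (x) = x + y   [equals x + y: invariant]
(C) x^2 - y^2  ->  (y)^2 - (x)^2 = -x^2 + y^2   [differs from x^2 - y^2: not invariant]
(D) x - y  ->  (y) - (x) = -x + y   [differs from x - y: not invariant]

Only option (B), x + y, is unchanged by the transformation.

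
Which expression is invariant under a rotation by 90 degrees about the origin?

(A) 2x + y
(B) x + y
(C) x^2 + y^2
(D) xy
C

A rotation by 90 degrees sends (x, y) to (-y, x).
Substitute the transformed coordinates into each option and compare with the original:
(A) 2x + y  ->  2(-y) + (x) = x - 2y   [differs from 2x + y: not invariant]
(B) x + y  ->  (-y) + (x) = x - y   [differs from x + y: not invariant]
(C) x^2 + y^2  ->  (-y)^2 + (x)^2 = x^2 + y^2   [equals x^2 + y^2: invariant]
(D) xy  ->  (-y)(x) = -xy   [differs from xy: not invariant]

Only option (C), x^2 + y^2, is unchanged by the transformation.
Geometrically, x^2 + y^2 is the squared distance from the origin, which every rotation about the origin preserves.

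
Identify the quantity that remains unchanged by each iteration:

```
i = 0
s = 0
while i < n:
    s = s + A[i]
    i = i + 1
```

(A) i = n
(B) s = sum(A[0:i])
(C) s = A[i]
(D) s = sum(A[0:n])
B

A loop invariant must hold before the first iteration and be re-established by every execution of the body.

(B) s = sum(A[0:i]): Initially i = 0 and s = 0 = sum of the empty slice A[0:0]. If s = sum(A[0:i]) holds at the top of an iteration, the body sets s to sum(A[0:i]) + A[i] = sum(A[0:i+1]) and then i to i+1, so s = sum(A[0:i]) holds again. At exit i = n, giving s = sum(A[0:n]).

The other options fail:
(A) i = n: false initially (i = 0); it is the exit condition, not an invariant.
(C) s = A[i]: after the first iteration s = A[0] but i = 1, so s = A[i] compares s with the wrong element (and fails in general).
(D) s = sum(A[0:n]): false before the loop (s = 0, not the full sum) -- it only becomes true at exit.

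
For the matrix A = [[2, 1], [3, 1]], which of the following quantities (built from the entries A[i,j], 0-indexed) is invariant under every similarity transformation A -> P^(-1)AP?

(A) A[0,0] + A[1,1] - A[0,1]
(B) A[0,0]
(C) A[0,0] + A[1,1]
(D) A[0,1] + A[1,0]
C

A[0,0] + A[1,1] is the trace of A. By the cyclic property of the trace, tr(P^(-1)AP) = tr(APP^(-1)) = tr(A), so it is the same for every matrix similar to A.

The other combinations are not similarity invariants. For example, take P = [[1, 1], [0, 1]] (det P = 1), so P^(-1) = [[1, -1], [0, 1]] and
B = P^(-1)AP = [[-1, -1], [3, 4]].
Evaluating each option on A and on B:
(A) A[0,0] + A[1,1] - A[0,1]: 2 for A, 4 for B -> changes
(B) A[0,0]: 2 for A, -1 for B -> changes
(C) A[0,0] + A[1,1]: 3 for A, 3 for B -> unchanged
(D) A[0,1] + A[1,0]: 4 for A, 2 for B -> changes

Only (C) A[0,0] + A[1,1] = 3 survives (and it does so for every P, not just this one), so it is the invariant.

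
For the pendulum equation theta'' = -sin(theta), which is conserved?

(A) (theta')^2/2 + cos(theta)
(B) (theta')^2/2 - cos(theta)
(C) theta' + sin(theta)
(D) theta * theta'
B

A first integral I satisfies dI/dt = 0 along every solution. Differentiate each option and use the equation of motion:
(A) d/dt[(theta')^2/2 + cos(theta)] = theta' theta'' - sin(theta) theta' = -2 theta' sin(theta), not identically 0
(B) d/dt[(theta')^2/2 - cos(theta)] = theta' theta'' + sin(theta) theta' = theta'(-sin(theta)) + theta' sin(theta) = 0
(C) d/dt[theta' + sin(theta)] = theta'' + cos(theta) theta' = -sin(theta) + theta' cos(theta), not identically 0
(D) d/dt[theta * theta'] = (theta')^2 + theta theta'' = (theta')^2 - theta sin(theta), not identically 0

Only (B) has zero time-derivative. This is the total energy: kinetic (theta')^2/2 plus potential -cos(theta).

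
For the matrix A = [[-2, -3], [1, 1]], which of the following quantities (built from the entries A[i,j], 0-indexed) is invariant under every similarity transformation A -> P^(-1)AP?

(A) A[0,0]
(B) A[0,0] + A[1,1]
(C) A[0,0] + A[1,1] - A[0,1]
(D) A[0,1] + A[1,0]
B

A[0,0] + A[1,1] is the trace of A. By the cyclic property of the trace, tr(P^(-1)AP) = tr(APP^(-1)) = tr(A), so it is the same for every matrix similar to A.

The other combinations are not similarity invariants. For example, take P = [[1, 2], [0, 1]] (det P = 1), so P^(-1) = [[1, -2], [0, 1]] and
B = P^(-1)AP = [[-4, -13], [1, 3]].
Evaluating each option on A and on B:
(A) A[0,0]: -2 for A, -4 for B -> changes
(B) A[0,0] + A[1,1]: -1 for A, -1 for B -> unchanged
(C) A[0,0] + A[1,1] - A[0,1]: 2 for A, 12 for B -> changes
(D) A[0,1] + A[1,0]: -2 for A, -12 for B -> changes

Only (B) A[0,0] + A[1,1] = -1 survives (and it does so for every P, not just this one), so it is the invariant.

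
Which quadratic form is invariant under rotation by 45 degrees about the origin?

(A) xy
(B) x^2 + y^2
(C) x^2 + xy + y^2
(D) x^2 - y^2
B

Rotation by 45 degrees sends (x, y) to (sqrt(2)x/2 - sqrt(2)y/2, sqrt(2)x/2 + sqrt(2)y/2).
Substitute the transformed coordinates into each option and compare with the original:
(A) xy  ->  (sqrt(2)x/2 - sqrt(2)y/2)(sqrt(2)x/2 + sqrt(2)y/2) = x^2/2 - y^2/2   [differs from xy: not invariant]
(B) x^2 + y^2  ->  (sqrt(2)x/2 - sqrt(2)y/2)^2 + (sqrt(2)x/2 + sqrt(2)y/2)^2 = x^2 + y^2   [equals x^2 + y^2: invariant]
(C) x^2 + xy + y^2  ->  (sqrt(2)x/2 - sqrt(2)y/2)^2 + (sqrt(2)x/2 - sqrt(2)y/2)(sqrt(2)x/2 + sqrt(2)y/2) + (sqrt(2)x/2 + sqrt(2)y/2)^2 = 3x^2/2 + y^2/2   [differs from x^2 + xy + y^2: not invariant]
(D) x^2 - y^2  ->  (sqrt(2)x/2 - sqrt(2)y/2)^2 - (sqrt(2)x/2 + sqrt(2)y/2)^2 = -2xy   [differs from x^2 - y^2: not invariant]

Only option (B), x^2 + y^2, is unchanged by the transformation.
x^2 + y^2 is the squared distance from the origin, which rotations preserve.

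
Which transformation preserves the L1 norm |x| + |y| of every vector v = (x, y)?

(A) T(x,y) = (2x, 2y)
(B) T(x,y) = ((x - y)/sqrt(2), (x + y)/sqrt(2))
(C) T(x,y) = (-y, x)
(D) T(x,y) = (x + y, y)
C

A transformation preserves a norm if ||T(v)|| = ||v|| for every v; a single vector where the norm changes rules an option out.

(A) T(x,y) = (2x, 2y): v = (1, 0) has norm |1| + |0| = 1, but T(v) = (2, 0) has norm 2 -- not preserved.
(B) T(x,y) = ((x - y)/sqrt(2), (x + y)/sqrt(2)): v = (1, 0) has norm |1| + |0| = 1, but T(v) = (sqrt(2)/2, sqrt(2)/2) has norm sqrt(2) -- not preserved.
(C) T(x,y) = (-y, x): preserves the norm -- it only permutes the coordinates and/or flips signs, which leaves |x| + |y| unchanged.
(D) T(x,y) = (x + y, y): v = (0, 1) has norm |0| + |1| = 1, but T(v) = (1, 1) has norm 2 -- not preserved.

Therefore the answer is (C).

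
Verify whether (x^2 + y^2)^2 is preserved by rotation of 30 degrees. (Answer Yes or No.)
Yes

Applying rotation by 30 degrees: x' = x*cos(30 degrees) - y*sin(30 degrees) = sqrt(3)x/2 - y/2, y' = x*sin(30 degrees) + y*cos(30 degrees) = x/2 + sqrt(3)y/2

Substituting into (x^2 + y^2)^2:
((sqrt(3)x/2 - y/2)^2 + (x/2 + sqrt(3)y/2)^2)^2
= x^4 + 2x^2y^2 + y^4 = (x^2 + y^2)^2

This equals the original expression (x^2 + y^2)^2, so it IS invariant.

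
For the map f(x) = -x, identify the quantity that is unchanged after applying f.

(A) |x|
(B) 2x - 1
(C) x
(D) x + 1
A

For f(x) = -x:
Applying f replaces x by -x. Since |-x| = |x|, the absolute value is unchanged by f, whereas x -> -x, 2x - 1 -> -2x - 1 and x + 1 -> -x + 1 all change.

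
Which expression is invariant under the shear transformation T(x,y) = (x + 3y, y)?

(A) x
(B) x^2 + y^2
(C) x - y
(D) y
D

Under the shear T(x,y) = (x + 3y, y):
Substitute the transformed coordinates into each option and compare with the original:
(A) x  ->  (x + 3y) = x + 3y   [differs from x: not invariant]
(B) x^2 + y^2  ->  (x + 3y)^2 + (y)^2 = x^2 + 6xy + 10y^2   [differs from x^2 + y^2: not invariant]
(C) x - y  ->  (x + 3y) - (y) = x + 2y   [differs from x - y: not invariant]
(D) y  ->  (y) = y   [equals y: invariant]

Only option (D), y, is unchanged by the transformation.
A horizontal shear moves points parallel to the x-axis, so the y-coordinate (and any function of y alone) is unchanged.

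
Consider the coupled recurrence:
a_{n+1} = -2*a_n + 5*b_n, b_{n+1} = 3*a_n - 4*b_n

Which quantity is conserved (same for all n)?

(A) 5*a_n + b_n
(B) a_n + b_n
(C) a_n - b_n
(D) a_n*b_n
B

Replace a_n by a_{n+1} = -2*a_n + 5*b_n and b_n by b_{n+1} = 3*a_n - 4*b_n in each option and simplify:
(A) 5*a_n + b_n  ->  5*(-2*a_n + 5*b_n) + (3*a_n - 4*b_n) = -7*a_n + 21*b_n   [not conserved]
(B) a_n + b_n  ->  (-2*a_n + 5*b_n) + (3*a_n - 4*b_n) = a_n + b_n   [conserved]
(C) a_n - b_n  ->  (-2*a_n + 5*b_n) - (3*a_n - 4*b_n) = -5*a_n + 9*b_n   [not conserved]
(D) a_n*b_n  ->  (-2*a_n + 5*b_n)*(3*a_n - 4*b_n) = -6*a_n^2 + 23*a_n*b_n - 20*b_n^2   [not conserved]

Only (B) a_n + b_n returns to itself after one step, so it is the conserved quantity.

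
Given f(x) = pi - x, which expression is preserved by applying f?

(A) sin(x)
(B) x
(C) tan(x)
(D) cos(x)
A

For f(x) = pi - x:
sin(pi - x) = sin(x), so sine is invariant under this transformation.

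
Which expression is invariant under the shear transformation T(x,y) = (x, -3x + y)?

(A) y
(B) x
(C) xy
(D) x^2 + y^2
B

Under the shear T(x,y) = (x, -3x + y):
Substitute the transformed coordinates into each option and compare with the original:
(A) y  ->  (-3x + y) = -3x + y   [differs from y: not invariant]
(B) x  ->  (x) = x   [equals x: invariant]
(C) xy  ->  (x)(-3x + y) = -3x^2 + xy   [differs from xy: not invariant]
(D) x^2 + y^2  ->  (x)^2 + (-3x + y)^2 = 10x^2 - 6xy + y^2   [differs from x^2 + y^2: not invariant]

Only option (B), x, is unchanged by the transformation.
A vertical shear moves points parallel to the y-axis, so the x-coordinate (and any function of x alone) is unchanged.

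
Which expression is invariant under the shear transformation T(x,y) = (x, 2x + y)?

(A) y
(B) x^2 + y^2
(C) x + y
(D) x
D

Under the shear T(x,y) = (x, 2x + y):
Substitute the transformed coordinates into each option and compare with the original:
(A) y  ->  (2x + y) = 2x + y   [differs from y: not invariant]
(B) x^2 + y^2  ->  (x)^2 + (2x + y)^2 = 5x^2 + 4xy + y^2   [differs from x^2 + y^2: not invariant]
(C) x + y  ->  (x) + (2x + y) = 3x + y   [differs from x + y: not invariant]
(D) x  ->  (x) = x   [equals x: invariant]

Only option (D), x, is unchanged by the transformation.
A vertical shear moves points parallel to the y-axis, so the x-coordinate (and any function of x alone) is unchanged.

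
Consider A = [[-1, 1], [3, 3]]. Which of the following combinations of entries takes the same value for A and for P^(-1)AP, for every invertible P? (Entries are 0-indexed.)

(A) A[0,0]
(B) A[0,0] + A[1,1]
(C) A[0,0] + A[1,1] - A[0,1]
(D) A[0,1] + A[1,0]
B

A[0,0] + A[1,1] is the trace of A. By the cyclic property of the trace, tr(P^(-1)AP) = tr(APP^(-1)) = tr(A), so it is the same for every matrix similar to A.

The other combinations are not similarity invariants. For example, take P = [[1, -1], [0, 1]] (det P = 1), so P^(-1) = [[1, 1], [0, 1]] and
B = P^(-1)AP = [[2, 2], [3, 0]].
Evaluating each option on A and on B:
(A) A[0,0]: -1 for A, 2 for B -> changes
(B) A[0,0] + A[1,1]: 2 for A, 2 for B -> unchanged
(C) A[0,0] + A[1,1] - A[0,1]: 1 for A, 0 for B -> changes
(D) A[0,1] + A[1,0]: 4 for A, 5 for B -> changes

Only (B) A[0,0] + A[1,1] = 2 survives (and it does so for every P, not just this one), so it is the invariant.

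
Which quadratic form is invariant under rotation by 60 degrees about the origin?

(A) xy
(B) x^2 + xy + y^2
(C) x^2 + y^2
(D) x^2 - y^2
C

Rotation by 60 degrees sends (x, y) to (x/2 - sqrt(3)y/2, sqrt(3)x/2 + y/2).
Substitute the transformed coordinates into each option and compare with the original:
(A) xy  ->  (x/2 - sqrt(3)y/2)(sqrt(3)x/2 + y/2) = sqrt(3)x^2/4 - xy/2 - sqrt(3)y^2/4   [differs from xy: not invariant]
(B) x^2 + xy + y^2  ->  (x/2 - sqrt(3)y/2)^2 + (x/2 - sqrt(3)y/2)(sqrt(3)x/2 + y/2) + (sqrt(3)x/2 + y/2)^2 = sqrt(3)x^2/4 + x^2 - xy/2 - sqrt(3)y^2/4 + y^2   [differs from x^2 + xy + y^2: not invariant]
(C) x^2 + y^2  ->  (x/2 - sqrt(3)y/2)^2 + (sqrt(3)x/2 + y/2)^2 = x^2 + y^2   [equals x^2 + y^2: invariant]
(D) x^2 - y^2  ->  (x/2 - sqrt(3)y/2)^2 - (sqrt(3)x/2 + y/2)^2 = -x^2/2 - sqrt(3)xy + y^2/2   [differs from x^2 - y^2: not invariant]

Only option (C), x^2 + y^2, is unchanged by the transformation.
x^2 + y^2 is the squared distance from the origin, which rotations preserve.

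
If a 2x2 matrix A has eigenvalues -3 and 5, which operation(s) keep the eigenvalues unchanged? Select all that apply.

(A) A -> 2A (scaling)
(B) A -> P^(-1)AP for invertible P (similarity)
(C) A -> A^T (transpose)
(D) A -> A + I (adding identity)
B and C

Eigenvalues are preserved by:
1. Similarity transformations: A -> P^(-1)AP (same characteristic polynomial)
2. Transpose: A^T has the same eigenvalues as A

Eigenvalues are NOT preserved by:
- Adding identity: eigenvalues become -3+1, 5+1
- Scaling: eigenvalues become -6, 10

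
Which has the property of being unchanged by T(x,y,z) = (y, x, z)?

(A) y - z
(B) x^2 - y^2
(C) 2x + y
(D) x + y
D

Apply T(x,y,z) = (y, x, z) to each option, i.e. replace (x, y, z) by the transformed coordinates.
Substitute the transformed coordinates into each option and compare with the original:
(A) y - z  ->  (x) - (z) = x - z   [differs from y - z: not invariant]
(B) x^2 - y^2  ->  (y)^2 - (x)^2 = -x^2 + y^2   [differs from x^2 - y^2: not invariant]
(C) 2x + y  ->  2(y) + (x) = x + 2y   [differs from 2x + y: not invariant]
(D) x + y  ->  (y) + (x) = x + y   [equals x + y: invariant]

Only option (D), x + y, is unchanged by the transformation.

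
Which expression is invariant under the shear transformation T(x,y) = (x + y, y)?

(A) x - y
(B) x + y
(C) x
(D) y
D

Under the shear T(x,y) = (x + y, y):
Substitute the transformed coordinates into each option and compare with the original:
(A) x - y  ->  (x + y) - (y) = x   [differs from x - y: not invariant]
(B) x + y  ->  (x + y) + (y) = x + 2y   [differs from x + y: not invariant]
(C) x  ->  (x + y) = x + y   [differs from x: not invariant]
(D) y  ->  (y) = y   [equals y: invariant]

Only option (D), y, is unchanged by the transformation.
A horizontal shear moves points parallel to the x-axis, so the y-coordinate (and any function of y alone) is unchanged.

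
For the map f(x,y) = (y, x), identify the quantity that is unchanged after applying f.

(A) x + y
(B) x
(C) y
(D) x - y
A

For f(x,y) = (y, x):
After applying f: x' = y, y' = x. So x' + y' = y + x = x + y.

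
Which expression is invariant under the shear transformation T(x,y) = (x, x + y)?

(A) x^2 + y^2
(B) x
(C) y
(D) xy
B

Under the shear T(x,y) = (x, x + y):
Substitute the transformed coordinates into each option and compare with the original:
(A) x^2 + y^2  ->  (x)^2 + (x + y)^2 = 2x^2 + 2xy + y^2   [differs from x^2 + y^2: not invariant]
(B) x  ->  (x) = x   [equals x: invariant]
(C) y  ->  (x + y) = x + y   [differs from y: not invariant]
(D) xy  ->  (x)(x + y) = x^2 + xy   [differs from xy: not invariant]

Only option (B), x, is unchanged by the transformation.
A vertical shear moves points parallel to the y-axis, so the x-coordinate (and any function of x alone) is unchanged.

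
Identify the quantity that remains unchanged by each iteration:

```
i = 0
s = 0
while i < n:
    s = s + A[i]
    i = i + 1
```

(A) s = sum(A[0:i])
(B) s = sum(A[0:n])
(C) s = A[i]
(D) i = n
A

A loop invariant must hold before the first iteration and be re-established by every execution of the body.

(A) s = sum(A[0:i]): Initially i = 0 and s = 0 = sum of the empty slice A[0:0]. If s = sum(A[0:i]) holds at the top of an iteration, the body sets s to sum(A[0:i]) + A[i] = sum(A[0:i+1]) and then i to i+1, so s = sum(A[0:i]) holds again. At exit i = n, giving s = sum(A[0:n]).

The other options fail:
(B) s = sum(A[0:n]): false before the loop (s = 0, not the full sum) -- it only becomes true at exit.
(C) s = A[i]: after the first iteration s = A[0] but i = 1, so s = A[i] compares s with the wrong element (and fails in general).
(D) i = n: false initially (i = 0); it is the exit condition, not an invariant.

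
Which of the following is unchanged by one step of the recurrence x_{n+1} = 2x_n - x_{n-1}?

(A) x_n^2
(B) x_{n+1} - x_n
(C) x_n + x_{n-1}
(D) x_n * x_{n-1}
B

For the recurrence x_{n+1} = 2x_n - x_{n-1}:

If x_{n+1} = 2x_n - x_{n-1}, then:
x_{n+1} - x_n = x_n - x_{n-1}
The first difference is constant throughout the sequence.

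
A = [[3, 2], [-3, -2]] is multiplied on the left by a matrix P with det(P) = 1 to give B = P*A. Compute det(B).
0

By the multiplicative property of determinants, det(B) = det(P*A) = det(P) * det(A) = det(A),
so the determinant is invariant under multiplication by any determinant-1 matrix; we just need det(A).

det(A) = (3)(-2) - (2)(-3) = -6 - (-6) = 0

Therefore det(B) = 1 * 0 = 0.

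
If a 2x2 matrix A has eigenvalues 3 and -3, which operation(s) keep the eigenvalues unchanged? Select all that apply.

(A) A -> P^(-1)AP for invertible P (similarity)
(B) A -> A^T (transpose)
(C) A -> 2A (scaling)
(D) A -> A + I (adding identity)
A and B

Eigenvalues are preserved by:
1. Similarity transformations: A -> P^(-1)AP (same characteristic polynomial)
2. Transpose: A^T has the same eigenvalues as A

Eigenvalues are NOT preserved by:
- Adding identity: eigenvalues become 3+1, -3+1
- Scaling: eigenvalues become 6, -6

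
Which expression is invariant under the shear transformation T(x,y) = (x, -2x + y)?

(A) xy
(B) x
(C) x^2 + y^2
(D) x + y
B

Under the shear T(x,y) = (x, -2x + y):
Substitute the transformed coordinates into each option and compare with the original:
(A) xy  ->  (x)(-2x + y) = -2x^2 + xy   [differs from xy: not invariant]
(B) x  ->  (x) = x   [equals x: invariant]
(C) x^2 + y^2  ->  (x)^2 + (-2x + y)^2 = 5x^2 - 4xy + y^2   [differs from x^2 + y^2: not invariant]
(D) x + y  ->  (x) + (-2x + y) = -x + y   [differs from x + y: not invariant]

Only option (B), x, is unchanged by the transformation.
A vertical shear moves points parallel to the y-axis, so the x-coordinate (and any function of x alone) is unchanged.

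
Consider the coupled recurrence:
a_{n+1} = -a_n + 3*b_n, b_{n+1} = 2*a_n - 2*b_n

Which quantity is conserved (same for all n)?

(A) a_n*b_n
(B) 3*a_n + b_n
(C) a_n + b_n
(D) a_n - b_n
C

Replace a_n by a_{n+1} = -a_n + 3*b_n and b_n by b_{n+1} = 2*a_n - 2*b_n in each option and simplify:
(A) a_n*b_n  ->  (-a_n + 3*b_n)*(2*a_n - 2*b_n) = -2*a_n^2 + 8*a_n*b_n - 6*b_n^2   [not conserved]
(B) 3*a_n + b_n  ->  3*(-a_n + 3*b_n) + (2*a_n - 2*b_n) = -a_n + 7*b_n   [not conserved]
(C) a_n + b_n  ->  (-a_n + 3*b_n) + (2*a_n - 2*b_n) = a_n + b_n   [conserved]
(D) a_n - b_n  ->  (-a_n + 3*b_n) - (2*a_n - 2*b_n) = -3*a_n + 5*b_n   [not conserved]

Only (C) a_n + b_n returns to itself after one step, so it is the conserved quantity.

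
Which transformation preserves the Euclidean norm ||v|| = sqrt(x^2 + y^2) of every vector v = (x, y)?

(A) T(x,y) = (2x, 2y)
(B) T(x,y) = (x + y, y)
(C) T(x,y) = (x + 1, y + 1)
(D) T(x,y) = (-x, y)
D

A transformation preserves a norm if ||T(v)|| = ||v|| for every v; a single vector where the norm changes rules an option out.

(A) T(x,y) = (2x, 2y): v = (1, 0) has norm sqrt((1)^2 + (0)^2) = 1, but T(v) = (2, 0) has norm 2 -- not preserved.
(B) T(x,y) = (x + y, y): v = (0, 1) has norm sqrt((0)^2 + (1)^2) = 1, but T(v) = (1, 1) has norm sqrt(2) -- not preserved.
(C) T(x,y) = (x + 1, y + 1): v = (1, 0) has norm sqrt((1)^2 + (0)^2) = 1, but T(v) = (2, 1) has norm sqrt(5) -- not preserved.
(D) T(x,y) = (-x, y): preserves the norm -- it is an orthogonal map (a rotation/reflection), and (-x)^2 + (y)^2 simplifies to x^2 + y^2.

Therefore the answer is (D).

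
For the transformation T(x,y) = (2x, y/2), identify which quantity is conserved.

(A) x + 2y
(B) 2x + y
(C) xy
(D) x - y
C

An expression E(x,y) is invariant under T if E(T(x,y)) = E(x,y). Here T(x,y) = (2x, y/2).
Substitute the transformed coordinates into each option and compare with the original:
(A) x + 2y  ->  (2x) + 2(y/2) = 2x + y   [differs from x + 2y: not invariant]
(B) 2x + y  ->  2(2x) + (y/2) = 4x + y/2   [differs from 2x + y: not invariant]
(C) xy  ->  (2x)(y/2) = xy   [equals xy: invariant]
(D) x - y  ->  (2x) - (y/2) = 2x - y/2   [differs from x - y: not invariant]

Only option (C), xy, is unchanged by the transformation.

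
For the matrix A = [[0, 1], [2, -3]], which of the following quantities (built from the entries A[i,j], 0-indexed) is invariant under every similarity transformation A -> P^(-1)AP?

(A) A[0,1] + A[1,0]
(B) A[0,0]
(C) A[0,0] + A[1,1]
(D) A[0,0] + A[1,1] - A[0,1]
C

A[0,0] + A[1,1] is the trace of A. By the cyclic property of the trace, tr(P^(-1)AP) = tr(APP^(-1)) = tr(A), so it is the same for every matrix similar to A.

The other combinations are not similarity invariants. For example, take P = [[1, 1], [0, 1]] (det P = 1), so P^(-1) = [[1, -1], [0, 1]] and
B = P^(-1)AP = [[-2, 2], [2, -1]].
Evaluating each option on A and on B:
(A) A[0,1] + A[1,0]: 3 for A, 4 for B -> changes
(B) A[0,0]: 0 for A, -2 for B -> changes
(C) A[0,0] + A[1,1]: -3 for A, -3 for B -> unchanged
(D) A[0,0] + A[1,1] - A[0,1]: -4 for A, -5 for B -> changes

Only (C) A[0,0] + A[1,1] = -3 survives (and it does so for every P, not just this one), so it is the invariant.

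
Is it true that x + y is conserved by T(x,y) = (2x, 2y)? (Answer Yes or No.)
No

Substitute T(x,y) = (2x, 2y) into the expression and compare with the original.

Original: x + y
After applying T: (2x) + (2y) = 2x + 2y

This differs from the original x + y (difference: x + y), so the expression is NOT invariant.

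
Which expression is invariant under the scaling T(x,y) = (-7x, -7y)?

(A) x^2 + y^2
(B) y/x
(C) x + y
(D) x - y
B

Under the uniform scaling T(x,y) = (-7x, -7y):
Substitute the transformed coordinates into each option and compare with the original:
(A) x^2 + y^2  ->  (-7x)^2 + (-7y)^2 = 49x^2 + 49y^2   [differs from x^2 + y^2: not invariant]
(B) y/x  ->  (-7y)/(-7x) = y/x   [equals y/x: invariant]
(C) x + y  ->  (-7x) + (-7y) = -7x - 7y   [differs from x + y: not invariant]
(D) x - y  ->  (-7x) - (-7y) = -7x + 7y   [differs from x - y: not invariant]

Only option (B), y/x, is unchanged by the transformation.
The common factor -7 cancels in a ratio of coordinates, while sums, products and sums of squares pick up factors of -7 or 49.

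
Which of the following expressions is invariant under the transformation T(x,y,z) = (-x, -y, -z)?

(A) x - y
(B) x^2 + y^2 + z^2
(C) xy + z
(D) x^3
B

Apply T(x,y,z) = (-x, -y, -z) to each option, i.e. replace (x, y, z) by the transformed coordinates.
Substitute the transformed coordinates into each option and compare with the original:
(A) x - y  ->  (-x) - (-y) = -x + y   [differs from x - y: not invariant]
(B) x^2 + y^2 + z^2  ->  (-x)^2 + (-y)^2 + (-z)^2 = x^2 + y^2 + z^2   [equals x^2 + y^2 + z^2: invariant]
(C) xy + z  ->  (-x)(-y) + (-z) = xy - z   [differs from xy + z: not invariant]
(D) x^3  ->  (-x)^3 = -x^3   [differs from x^3: not invariant]

Only option (B), x^2 + y^2 + z^2, is unchanged by the transformation.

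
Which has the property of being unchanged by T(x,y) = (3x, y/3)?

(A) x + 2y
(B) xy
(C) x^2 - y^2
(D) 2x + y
B

An expression E(x,y) is invariant under T if E(T(x,y)) = E(x,y). Here T(x,y) = (3x, y/3).
Substitute the transformed coordinates into each option and compare with the original:
(A) x + 2y  ->  (3x) + 2(y/3) = 3x + 2y/3   [differs from x + 2y: not invariant]
(B) xy  ->  (3x)(y/3) = xy   [equals xy: invariant]
(C) x^2 - y^2  ->  (3x)^2 - (y/3)^2 = 9x^2 - y^2/9   [differs from x^2 - y^2: not invariant]
(D) 2x + y  ->  2(3x) + (y/3) = 6x + y/3   [differs from 2x + y: not invariant]

Only option (B), xy, is unchanged by the transformation.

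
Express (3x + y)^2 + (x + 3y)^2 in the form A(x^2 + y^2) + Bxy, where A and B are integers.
10(x^2 + y^2) + 12xy

Expanding: (3x + y)^2 = 9x^2 + 6xy + y^2
(x + 3y)^2 = x^2 + 6xy + 9y^2
Sum = (9+1)(x^2+y^2) + 12xy = 10(x^2 + y^2) + 12xy
This is symmetric in x and y.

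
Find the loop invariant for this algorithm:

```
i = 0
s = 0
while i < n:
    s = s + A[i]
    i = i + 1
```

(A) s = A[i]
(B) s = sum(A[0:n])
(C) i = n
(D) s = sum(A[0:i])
D

A loop invariant must hold before the first iteration and be re-established by every execution of the body.

(D) s = sum(A[0:i]): Initially i = 0 and s = 0 = sum of the empty slice A[0:0]. If s = sum(A[0:i]) holds at the top of an iteration, the body sets s to sum(A[0:i]) + A[i] = sum(A[0:i+1]) and then i to i+1, so s = sum(A[0:i]) holds again. At exit i = n, giving s = sum(A[0:n]).

The other options fail:
(A) s = A[i]: after the first iteration s = A[0] but i = 1, so s = A[i] compares s with the wrong element (and fails in general).
(B) s = sum(A[0:n]): false before the loop (s = 0, not the full sum) -- it only becomes true at exit.
(C) i = n: false initially (i = 0); it is the exit condition, not an invariant.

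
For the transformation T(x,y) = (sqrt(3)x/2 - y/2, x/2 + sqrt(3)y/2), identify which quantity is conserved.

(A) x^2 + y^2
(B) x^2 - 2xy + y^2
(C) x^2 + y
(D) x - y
A

An expression E(x,y) is invariant under T if E(T(x,y)) = E(x,y). Here T(x,y) = (sqrt(3)x/2 - y/2, x/2 + sqrt(3)y/2).
Substitute the transformed coordinates into each option and compare with the original:
(A) x^2 + y^2  ->  (sqrt(3)x/2 - y/2)^2 + (x/2 + sqrt(3)y/2)^2 = x^2 + y^2   [equals x^2 + y^2: invariant]
(B) x^2 - 2xy + y^2  ->  (sqrt(3)x/2 - y/2)^2 - 2(sqrt(3)x/2 - y/2)(x/2 + sqrt(3)y/2) + (x/2 + sqrt(3)y/2)^2 = -sqrt(3)x^2/2 + x^2 - xy + sqrt(3)y^2/2 + y^2   [differs from x^2 - 2xy + y^2: not invariant]
(C) x^2 + y  ->  (sqrt(3)x/2 - y/2)^2 + (x/2 + sqrt(3)y/2) = 3x^2/4 - sqrt(3)xy/2 + x/2 + y^2/4 + sqrt(3)y/2   [differs from x^2 + y: not invariant]
(D) x - y  ->  (sqrt(3)x/2 - y/2) - (x/2 + sqrt(3)y/2) = -x/2 + sqrt(3)x/2 - sqrt(3)y/2 - y/2   [differs from x - y: not invariant]

Only option (A), x^2 + y^2, is unchanged by the transformation.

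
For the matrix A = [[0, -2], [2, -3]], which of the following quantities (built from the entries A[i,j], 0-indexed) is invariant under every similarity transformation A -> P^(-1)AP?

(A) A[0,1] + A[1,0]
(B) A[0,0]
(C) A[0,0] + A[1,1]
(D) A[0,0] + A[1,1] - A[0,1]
C

A[0,0] + A[1,1] is the trace of A. By the cyclic property of the trace, tr(P^(-1)AP) = tr(APP^(-1)) = tr(A), so it is the same for every matrix similar to A.

The other combinations are not similarity invariants. For example, take P = [[1, 1], [1, 2]] (det P = 1), so P^(-1) = [[2, -1], [-1, 1]] and
B = P^(-1)AP = [[-3, -4], [1, 0]].
Evaluating each option on A and on B:
(A) A[0,1] + A[1,0]: 0 for A, -3 for B -> changes
(B) A[0,0]: 0 for A, -3 for B -> changes
(C) A[0,0] + A[1,1]: -3 for A, -3 for B -> unchanged
(D) A[0,0] + A[1,1] - A[0,1]: -1 for A, 1 for B -> changes

Only (C) A[0,0] + A[1,1] = -3 survives (and it does so for every P, not just this one), so it is the invariant.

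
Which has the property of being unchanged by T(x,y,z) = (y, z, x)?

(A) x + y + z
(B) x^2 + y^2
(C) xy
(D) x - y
A

Apply T(x,y,z) = (y, z, x) to each option, i.e. replace (x, y, z) by the transformed coordinates.
Substitute the transformed coordinates into each option and compare with the original:
(A) x + y + z  ->  (y) + (z) + (x) = x + y + z   [equals x + y + z: invariant]
(B) x^2 + y^2  ->  (y)^2 + (z)^2 = y^2 + z^2   [differs from x^2 + y^2: not invariant]
(C) xy  ->  (y)(z) = yz   [differs from xy: not invariant]
(D) x - y  ->  (y) - (z) = y - z   [differs from x - y: not invariant]

Only option (A), x + y + z, is unchanged by the transformation.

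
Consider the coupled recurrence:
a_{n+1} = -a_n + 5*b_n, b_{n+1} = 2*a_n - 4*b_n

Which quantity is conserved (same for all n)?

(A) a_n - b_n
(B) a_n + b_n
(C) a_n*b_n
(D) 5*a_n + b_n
B

Replace a_n by a_{n+1} = -a_n + 5*b_n and b_n by b_{n+1} = 2*a_n - 4*b_n in each option and simplify:
(A) a_n - b_n  ->  (-a_n + 5*b_n) - (2*a_n - 4*b_n) = -3*a_n + 9*b_n   [not conserved]
(B) a_n + b_n  ->  (-a_n + 5*b_n) + (2*a_n - 4*b_n) = a_n + b_n   [conserved]
(C) a_n*b_n  ->  (-a_n + 5*b_n)*(2*a_n - 4*b_n) = -2*a_n^2 + 14*a_n*b_n - 20*b_n^2   [not conserved]
(D) 5*a_n + b_n  ->  5*(-a_n + 5*b_n) + (2*a_n - 4*b_n) = -3*a_n + 21*b_n   [not conserved]

Only (B) a_n + b_n returns to itself after one step, so it is the conserved quantity.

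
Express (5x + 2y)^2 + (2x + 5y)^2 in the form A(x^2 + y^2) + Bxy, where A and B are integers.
29(x^2 + y^2) + 40xy

Expanding: (5x + 2y)^2 = 25x^2 + 20xy + 4y^2
(2x + 5y)^2 = 4x^2 + 20xy + 25y^2
Sum = (25+4)(x^2+y^2) + 40xy = 29(x^2 + y^2) + 40xy
This is symmetric in x and y.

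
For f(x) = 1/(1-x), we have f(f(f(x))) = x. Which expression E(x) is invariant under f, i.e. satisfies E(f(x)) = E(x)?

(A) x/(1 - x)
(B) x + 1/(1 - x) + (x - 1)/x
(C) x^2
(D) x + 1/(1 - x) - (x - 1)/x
B

Replace x by f(x) = 1/(1 - x) in each option and simplify. As a quick numerical cross-check, also compare E(3) with E(f(3)) = E(-1/2).

(A) x/(1 - x)  ->  (1/(1 - x))/(1 - (1/(1 - x))) = -1/x; check: E(3) = -3/2 but E(-1/2) = -1/3.   [not invariant]
(B) x + 1/(1 - x) + (x - 1)/x  ->  (1/(1 - x)) + 1/(1 - (1/(1 - x))) + ((1/(1 - x)) - 1)/(1/(1 - x)), which simplifies back to x + 1/(1 - x) + (x - 1)/x; check: E(3) = 19/6, E(-1/2) = 19/6.   [invariant]
(C) x^2  ->  (1/(1 - x))^2 = (x - 1)^(-2); check: E(3) = 9 but E(-1/2) = 1/4.   [not invariant]
(D) x + 1/(1 - x) - (x - 1)/x  ->  (1/(1 - x)) + 1/(1 - (1/(1 - x))) - ((1/(1 - x)) - 1)/(1/(1 - x)) = (x^2(1 - x) - x + (x - 1)^2)/(x(x - 1)); check: E(3) = 11/6 but E(-1/2) = -17/6.   [not invariant]

Only (B) is unchanged. Indeed f(f(x)) = 1/(1 - 1/(1-x)) = (1-x)/(-x) = (x-1)/x, so E(x) = x + f(x) + f(f(x)) is the sum over the whole 3-cycle; applying f just permutes the three terms cyclically (x -> f(x) -> f(f(x)) -> x), leaving the sum unchanged.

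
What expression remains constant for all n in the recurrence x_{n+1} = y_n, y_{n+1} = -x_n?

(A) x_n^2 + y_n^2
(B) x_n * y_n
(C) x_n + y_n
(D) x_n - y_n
A

For the recurrence x_{n+1} = y_n, y_{n+1} = -x_n:

x_{n+1}^2 + y_{n+1}^2 = y_n^2 + (-x_n)^2 = x_n^2 + y_n^2
The sum of squares is conserved (like energy in a harmonic oscillator).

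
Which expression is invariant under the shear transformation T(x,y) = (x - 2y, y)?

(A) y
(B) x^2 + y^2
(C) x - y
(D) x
A

Under the shear T(x,y) = (x - 2y, y):
Substitute the transformed coordinates into each option and compare with the original:
(A) y  ->  (y) = y   [equals y: invariant]
(B) x^2 + y^2  ->  (x - 2y)^2 + (y)^2 = x^2 - 4xy + 5y^2   [differs from x^2 + y^2: not invariant]
(C) x - y  ->  (x - 2y) - (y) = x - 3y   [differs from x - y: not invariant]
(D) x  ->  (x - 2y) = x - 2y   [differs from x: not invariant]

Only option (A), y, is unchanged by the transformation.
A horizontal shear moves points parallel to the x-axis, so the y-coordinate (and any function of y alone) is unchanged.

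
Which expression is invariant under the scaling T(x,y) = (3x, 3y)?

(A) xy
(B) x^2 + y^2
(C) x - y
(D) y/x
D

Under the uniform scaling T(x,y) = (3x, 3y):
Substitute the transformed coordinates into each option and compare with the original:
(A) xy  ->  (3x)(3y) = 9xy   [differs from xy: not invariant]
(B) x^2 + y^2  ->  (3x)^2 + (3y)^2 = 9x^2 + 9y^2   [differs from x^2 + y^2: not invariant]
(C) x - y  ->  (3x) - (3y) = 3x - 3y   [differs from x - y: not invariant]
(D) y/x  ->  (3y)/(3x) = y/x   [equals y/x: invariant]

Only option (D), y/x, is unchanged by the transformation.
The common factor 3 cancels in a ratio of coordinates, while sums, products and sums of squares pick up factors of 3 or 9.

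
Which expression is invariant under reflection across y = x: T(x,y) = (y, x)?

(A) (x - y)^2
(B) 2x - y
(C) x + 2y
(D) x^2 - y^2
A

The map is reflection across y = x: T(x,y) = (y, x).
Substitute the transformed coordinates into each option and compare with the original:
(A) (x - y)^2  ->  ((y) - (x))^2 = x^2 - 2xy + y^2   [equals (x - y)^2: invariant]
(B) 2x - y  ->  2(y) - (x) = -x + 2y   [differs from 2x - y: not invariant]
(C) x + 2y  ->  (y) + 2(x) = 2x + y   [differs from x + 2y: not invariant]
(D) x^2 - y^2  ->  (y)^2 - (x)^2 = -x^2 + y^2   [differs from x^2 - y^2: not invariant]

Only option (A), (x - y)^2, is unchanged by the transformation.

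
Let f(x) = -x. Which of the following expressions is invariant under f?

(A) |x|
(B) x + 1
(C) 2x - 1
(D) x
A

For f(x) = -x:
Applying f replaces x by -x. Since |-x| = |x|, the absolute value is unchanged by f, whereas x -> -x, 2x - 1 -> -2x - 1 and x + 1 -> -x + 1 all change.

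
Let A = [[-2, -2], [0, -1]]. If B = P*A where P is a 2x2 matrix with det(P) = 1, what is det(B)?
2

By the multiplicative property of determinants, det(B) = det(P*A) = det(P) * det(A) = det(A),
so the determinant is invariant under multiplication by any determinant-1 matrix; we just need det(A).

det(A) = (-2)(-1) - (-2)(0) = 2 - 0 = 2

Therefore det(B) = 1 * 2 = 2.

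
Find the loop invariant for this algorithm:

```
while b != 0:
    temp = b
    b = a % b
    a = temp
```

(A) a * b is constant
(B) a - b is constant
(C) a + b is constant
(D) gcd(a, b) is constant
D

A loop invariant must hold before the first iteration and be re-established by every execution of the body.

(D) gcd(a, b) is constant: One iteration replaces (a, b) by (b, a mod b). Since a mod b = a - q*b for an integer q, any common divisor of a and b divides b and a mod b, and conversely; hence gcd(b, a mod b) = gcd(a, b). For instance (31, 10) -> (10, 1) keeps gcd = 1. At exit b = 0 and a = gcd of the original inputs.

The other options fail:
(A) a * b is constant: e.g. (a, b) = (31, 10) -> (10, 1): the product goes from 310 to 10.
(B) a - b is constant: e.g. (a, b) = (31, 10) -> (10, 1): the difference goes from 21 to 9.
(C) a + b is constant: e.g. (a, b) = (31, 10) -> (10, 1): the sum goes from 41 to 11.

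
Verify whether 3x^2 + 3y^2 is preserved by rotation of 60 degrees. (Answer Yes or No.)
Yes

Applying rotation by 60 degrees: x' = x*cos(60 degrees) - y*sin(60 degrees) = x/2 - sqrt(3)y/2, y' = x*sin(60 degrees) + y*cos(60 degrees) = sqrt(3)x/2 + y/2

Substituting into 3x^2 + 3y^2:
3(x/2 - sqrt(3)y/2)^2 + 3(sqrt(3)x/2 + y/2)^2
= 3x^2 + 3y^2

This equals the original expression 3x^2 + 3y^2, so it IS invariant.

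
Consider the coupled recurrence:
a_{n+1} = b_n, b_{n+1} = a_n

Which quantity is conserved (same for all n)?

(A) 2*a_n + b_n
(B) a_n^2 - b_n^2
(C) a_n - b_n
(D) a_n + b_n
D

Replace a_n by a_{n+1} = b_n and b_n by b_{n+1} = a_n in each option and simplify:
(A) 2*a_n + b_n  ->  2*(b_n) + (a_n) = a_n + 2*b_n   [not conserved]
(B) a_n^2 - b_n^2  ->  (b_n)^2 - (a_n)^2 = -a_n^2 + b_n^2   [not conserved]
(C) a_n - b_n  ->  (b_n) - (a_n) = -a_n + b_n   [not conserved]
(D) a_n + b_n  ->  (b_n) + (a_n) = a_n + b_n   [conserved]

Only (D) a_n + b_n returns to itself after one step, so it is the conserved quantity.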